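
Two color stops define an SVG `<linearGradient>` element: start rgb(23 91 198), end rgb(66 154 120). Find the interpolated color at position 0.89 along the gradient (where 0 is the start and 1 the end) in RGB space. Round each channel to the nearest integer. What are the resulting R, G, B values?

R = 23 + 0.89 × (66 − 23) = 23 + 0.89 × 43 = 61.27 → 61
G = 91 + 0.89 × (154 − 91) = 91 + 0.89 × 63 = 147.07 → 147
B = 198 + 0.89 × (120 − 198) = 198 + 0.89 × -78 = 128.58 → 129
So the blended color is (61, 147, 129), about #3d9381.

(61, 147, 129)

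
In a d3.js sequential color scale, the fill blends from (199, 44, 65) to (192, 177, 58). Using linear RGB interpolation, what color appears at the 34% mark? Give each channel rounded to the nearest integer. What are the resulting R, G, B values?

34% corresponds to t = 0.34.
R = 199 + 0.34 × (192 − 199) = 199 + 0.34 × -7 = 196.62 → 197
G = 44 + 0.34 × (177 − 44) = 44 + 0.34 × 133 = 89.22 → 89
B = 65 + 0.34 × (58 − 65) = 65 + 0.34 × -7 = 62.62 → 63
So the blended color is (197, 89, 63), about #c5593f.

(197, 89, 63)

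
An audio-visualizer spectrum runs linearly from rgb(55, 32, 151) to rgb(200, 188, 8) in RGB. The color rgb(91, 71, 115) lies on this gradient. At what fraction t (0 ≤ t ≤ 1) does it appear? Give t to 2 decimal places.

Invert the lerp on the G channel (largest span, 156): t = (71 − 32) / (188 − 32) = 39/156 = 0.25.
Check on R: (91 − 55)/(200 − 55) = 0.2483 ✓

0.25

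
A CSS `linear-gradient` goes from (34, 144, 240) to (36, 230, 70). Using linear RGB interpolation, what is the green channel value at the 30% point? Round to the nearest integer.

G = 144 + 0.3 × (230 − 144) = 169.8 → 170

170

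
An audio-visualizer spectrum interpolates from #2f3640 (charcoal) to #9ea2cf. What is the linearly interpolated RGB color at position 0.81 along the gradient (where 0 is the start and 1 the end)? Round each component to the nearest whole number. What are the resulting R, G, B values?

(137, 141, 180)

#2f3640 → (47, 54, 64); #9ea2cf → (158, 162, 207).
R = 47 + 0.81 × (158 − 47) = 47 + 0.81 × 111 = 136.91 → 137
G = 54 + 0.81 × (162 − 54) = 54 + 0.81 × 108 = 141.48 → 141
B = 64 + 0.81 × (207 − 64) = 64 + 0.81 × 143 = 179.83 → 180
So the blended color is (137, 141, 180), about #898db4.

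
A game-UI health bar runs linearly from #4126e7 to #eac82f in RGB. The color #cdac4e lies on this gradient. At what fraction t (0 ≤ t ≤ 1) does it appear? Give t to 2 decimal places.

Invert the lerp on the B channel (largest span, 184): t = (78 − 231) / (47 − 231) = -153/-184 = 0.83152.
Check on R: (205 − 65)/(234 − 65) = 0.8284 ✓

0.83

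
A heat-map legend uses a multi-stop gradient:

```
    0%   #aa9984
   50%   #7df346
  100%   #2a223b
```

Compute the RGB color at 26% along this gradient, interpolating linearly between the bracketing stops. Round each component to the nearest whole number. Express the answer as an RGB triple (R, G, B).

26% lies between the 0% and 50% stops, so the local fraction is t = (26 − 0)/(50 − 0) = 26/50 ≈ 0.52.
#aa9984 → (170, 153, 132); #7df346 → (125, 243, 70).
R = 170 + 0.52 × (125 − 170) = 146.6 → 147
G = 153 + 0.52 × (243 − 153) = 199.8 → 200
B = 132 + 0.52 × (70 − 132) = 99.76 → 100

(147, 200, 100)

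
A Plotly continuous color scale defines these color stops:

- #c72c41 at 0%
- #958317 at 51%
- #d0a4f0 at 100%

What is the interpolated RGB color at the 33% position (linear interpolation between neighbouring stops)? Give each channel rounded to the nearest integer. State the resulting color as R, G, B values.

33% lies between the 0% and 51% stops, so the local fraction is t = (33 − 0)/(51 − 0) = 33/51 ≈ 0.6471.
#c72c41 → (199, 44, 65); #958317 → (149, 131, 23).
R = 199 + 0.6471 × (149 − 199) = 166.645 → 167
G = 44 + 0.6471 × (131 − 44) = 100.298 → 100
B = 65 + 0.6471 × (23 − 65) = 37.822 → 38

(167, 100, 38)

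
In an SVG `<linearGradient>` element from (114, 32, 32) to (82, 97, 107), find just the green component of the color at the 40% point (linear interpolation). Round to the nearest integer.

G = 32 + 0.4 × (97 − 32) = 58 → 58

58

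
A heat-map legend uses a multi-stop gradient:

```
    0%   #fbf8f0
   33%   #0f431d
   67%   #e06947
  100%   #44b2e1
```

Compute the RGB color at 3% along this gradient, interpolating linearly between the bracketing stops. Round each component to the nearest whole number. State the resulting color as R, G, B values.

(230, 232, 221)

3% lies between the 0% and 33% stops, so the local fraction is t = (3 − 0)/(33 − 0) = 3/33 ≈ 0.0909.
#fbf8f0 → (251, 248, 240); #0f431d → (15, 67, 29).
R = 251 + 0.0909 × (15 − 251) = 229.548 → 230
G = 248 + 0.0909 × (67 − 248) = 231.547 → 232
B = 240 + 0.0909 × (29 − 240) = 220.82 → 221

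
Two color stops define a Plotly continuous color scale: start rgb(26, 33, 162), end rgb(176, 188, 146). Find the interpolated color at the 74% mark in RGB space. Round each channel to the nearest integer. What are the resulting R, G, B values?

74% corresponds to t = 0.74.
R = 26 + 0.74 × (176 − 26) = 26 + 0.74 × 150 = 137 → 137
G = 33 + 0.74 × (188 − 33) = 33 + 0.74 × 155 = 147.7 → 148
B = 162 + 0.74 × (146 − 162) = 162 + 0.74 × -16 = 150.16 → 150
So the blended color is (137, 148, 150), about #899496.

(137, 148, 150)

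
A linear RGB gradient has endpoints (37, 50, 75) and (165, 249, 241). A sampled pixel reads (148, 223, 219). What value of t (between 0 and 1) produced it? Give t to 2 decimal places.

Invert the lerp on the G channel (largest span, 199): t = (223 − 50) / (249 − 50) = 173/199 = 0.86935.
Check on R: (148 − 37)/(165 − 37) = 0.8672 ✓

0.87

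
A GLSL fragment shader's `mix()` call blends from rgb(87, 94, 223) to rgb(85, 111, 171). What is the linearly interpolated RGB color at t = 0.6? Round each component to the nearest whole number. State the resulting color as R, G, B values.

R = 87 + 0.6 × (85 − 87) = 87 + 0.6 × -2 = 85.8 → 86
G = 94 + 0.6 × (111 − 94) = 94 + 0.6 × 17 = 104.2 → 104
B = 223 + 0.6 × (171 − 223) = 223 + 0.6 × -52 = 191.8 → 192
So the blended color is (86, 104, 192), about #5668c0.

(86, 104, 192)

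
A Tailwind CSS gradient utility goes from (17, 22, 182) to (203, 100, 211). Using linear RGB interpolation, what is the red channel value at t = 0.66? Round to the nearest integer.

R = 17 + 0.66 × (203 − 17) = 139.76 → 140

140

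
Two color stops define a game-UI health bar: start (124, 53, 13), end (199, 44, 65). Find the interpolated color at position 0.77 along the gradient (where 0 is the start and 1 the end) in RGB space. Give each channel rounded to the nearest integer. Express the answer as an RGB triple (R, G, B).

R = 124 + 0.77 × (199 − 124) = 124 + 0.77 × 75 = 181.75 → 182
G = 53 + 0.77 × (44 − 53) = 53 + 0.77 × -9 = 46.07 → 46
B = 13 + 0.77 × (65 − 13) = 13 + 0.77 × 52 = 53.04 → 53
So the blended color is (182, 46, 53), about #b62e35.

(182, 46, 53)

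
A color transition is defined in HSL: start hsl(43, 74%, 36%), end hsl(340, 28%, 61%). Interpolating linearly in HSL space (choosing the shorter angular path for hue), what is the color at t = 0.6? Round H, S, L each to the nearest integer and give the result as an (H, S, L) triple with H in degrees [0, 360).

(5, 46, 51)

Hue: 340 − 43 = 297°, but |297| > 180 so the shorter arc goes the other way: Δh = 297 − 360 = -63°.
H = 43 + 0.6 × (-63) = 5.2 → 5°
S = 74 + 0.6 × (28 − 74) = 46.4 → 46%
L = 36 + 0.6 × (61 − 36) = 51 → 51%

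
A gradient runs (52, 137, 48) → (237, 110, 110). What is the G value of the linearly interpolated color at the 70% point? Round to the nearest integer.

118

G = 137 + 0.7 × (110 − 137) = 118.1 → 118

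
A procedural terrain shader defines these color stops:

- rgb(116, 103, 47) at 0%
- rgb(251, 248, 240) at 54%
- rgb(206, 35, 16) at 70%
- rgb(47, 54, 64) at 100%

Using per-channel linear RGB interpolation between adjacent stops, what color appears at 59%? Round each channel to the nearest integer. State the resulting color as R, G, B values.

59% lies between the 54% and 70% stops, so the local fraction is t = (59 − 54)/(70 − 54) = 5/16 ≈ 0.3125.
R = 251 + 0.3125 × (206 − 251) = 236.938 → 237
G = 248 + 0.3125 × (35 − 248) = 181.438 → 181
B = 240 + 0.3125 × (16 − 240) = 170 → 170

(237, 181, 170)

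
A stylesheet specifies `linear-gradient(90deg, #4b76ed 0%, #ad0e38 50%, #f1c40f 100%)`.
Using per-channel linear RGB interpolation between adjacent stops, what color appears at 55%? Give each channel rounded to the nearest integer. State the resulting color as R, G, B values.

(180, 32, 52)

55% lies between the 50% and 100% stops, so the local fraction is t = (55 − 50)/(100 − 50) = 5/50 ≈ 0.1.
#ad0e38 → (173, 14, 56); #f1c40f → (241, 196, 15).
R = 173 + 0.1 × (241 − 173) = 179.8 → 180
G = 14 + 0.1 × (196 − 14) = 32.2 → 32
B = 56 + 0.1 × (15 − 56) = 51.9 → 52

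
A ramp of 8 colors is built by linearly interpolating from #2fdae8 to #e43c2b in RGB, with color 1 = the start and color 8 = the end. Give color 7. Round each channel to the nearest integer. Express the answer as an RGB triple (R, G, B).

With 8 swatches and endpoints inclusive, swatch 7 sits at t = (7 − 1)/(8 − 1) = 6/7 ≈ 0.8571.
#2fdae8 → (47, 218, 232); #e43c2b → (228, 60, 43).
R = 47 + 0.8571 × (228 − 47) = 202.135 → 202
G = 218 + 0.8571 × (60 − 218) = 82.578 → 83
B = 232 + 0.8571 × (43 − 232) = 70.008 → 70

(202, 83, 70)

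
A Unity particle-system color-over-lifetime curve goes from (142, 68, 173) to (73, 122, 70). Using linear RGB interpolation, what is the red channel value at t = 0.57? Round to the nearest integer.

R = 142 + 0.57 × (73 − 142) = 102.67 → 103

103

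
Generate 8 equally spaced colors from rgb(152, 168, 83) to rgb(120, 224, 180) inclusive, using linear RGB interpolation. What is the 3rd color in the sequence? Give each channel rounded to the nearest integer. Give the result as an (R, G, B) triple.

With 8 swatches and endpoints inclusive, swatch 3 sits at t = (3 − 1)/(8 − 1) = 2/7 ≈ 0.2857.
R = 152 + 0.2857 × (120 − 152) = 142.858 → 143
G = 168 + 0.2857 × (224 − 168) = 183.999 → 184
B = 83 + 0.2857 × (180 − 83) = 110.713 → 111

(143, 184, 111)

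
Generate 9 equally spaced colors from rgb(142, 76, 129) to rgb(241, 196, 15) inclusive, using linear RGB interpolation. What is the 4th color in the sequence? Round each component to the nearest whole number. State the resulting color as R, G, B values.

With 9 swatches and endpoints inclusive, swatch 4 sits at t = (4 − 1)/(9 − 1) = 3/8 ≈ 0.375.
R = 142 + 0.375 × (241 − 142) = 179.125 → 179
G = 76 + 0.375 × (196 − 76) = 121 → 121
B = 129 + 0.375 × (15 − 129) = 86.25 → 86

(179, 121, 86)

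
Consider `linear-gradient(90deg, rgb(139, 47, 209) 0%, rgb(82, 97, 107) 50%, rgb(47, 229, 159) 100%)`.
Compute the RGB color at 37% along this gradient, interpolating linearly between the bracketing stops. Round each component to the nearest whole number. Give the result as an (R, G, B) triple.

37% lies between the 0% and 50% stops, so the local fraction is t = (37 − 0)/(50 − 0) = 37/50 ≈ 0.74.
R = 139 + 0.74 × (82 − 139) = 96.82 → 97
G = 47 + 0.74 × (97 − 47) = 84 → 84
B = 209 + 0.74 × (107 − 209) = 133.52 → 134

(97, 84, 134)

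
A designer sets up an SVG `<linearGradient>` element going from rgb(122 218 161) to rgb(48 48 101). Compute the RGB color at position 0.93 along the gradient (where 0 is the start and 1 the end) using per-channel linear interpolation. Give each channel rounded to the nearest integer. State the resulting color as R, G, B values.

(53, 60, 105)

R = 122 + 0.93 × (48 − 122) = 122 + 0.93 × -74 = 53.18 → 53
G = 218 + 0.93 × (48 − 218) = 218 + 0.93 × -170 = 59.9 → 60
B = 161 + 0.93 × (101 − 161) = 161 + 0.93 × -60 = 105.2 → 105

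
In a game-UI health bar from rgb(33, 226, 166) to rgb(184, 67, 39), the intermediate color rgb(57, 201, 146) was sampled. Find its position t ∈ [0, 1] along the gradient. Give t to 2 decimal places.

0.16

Invert the lerp on the G channel (largest span, 159): t = (201 − 226) / (67 − 226) = -25/-159 = 0.15723.
Check on R: (57 − 33)/(184 − 33) = 0.1589 ✓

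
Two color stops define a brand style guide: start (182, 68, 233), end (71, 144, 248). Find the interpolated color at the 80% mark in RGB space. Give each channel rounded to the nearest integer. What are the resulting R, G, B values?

80% corresponds to t = 0.8.
R = 182 + 0.8 × (71 − 182) = 182 + 0.8 × -111 = 93.2 → 93
G = 68 + 0.8 × (144 − 68) = 68 + 0.8 × 76 = 128.8 → 129
B = 233 + 0.8 × (248 − 233) = 233 + 0.8 × 15 = 245 → 245

(93, 129, 245)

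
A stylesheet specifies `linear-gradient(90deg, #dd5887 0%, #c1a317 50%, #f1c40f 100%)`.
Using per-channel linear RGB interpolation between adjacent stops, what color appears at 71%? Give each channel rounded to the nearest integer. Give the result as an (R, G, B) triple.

71% lies between the 50% and 100% stops, so the local fraction is t = (71 − 50)/(100 − 50) = 21/50 ≈ 0.42.
#c1a317 → (193, 163, 23); #f1c40f → (241, 196, 15).
R = 193 + 0.42 × (241 − 193) = 213.16 → 213
G = 163 + 0.42 × (196 − 163) = 176.86 → 177
B = 23 + 0.42 × (15 − 23) = 19.64 → 20

(213, 177, 20)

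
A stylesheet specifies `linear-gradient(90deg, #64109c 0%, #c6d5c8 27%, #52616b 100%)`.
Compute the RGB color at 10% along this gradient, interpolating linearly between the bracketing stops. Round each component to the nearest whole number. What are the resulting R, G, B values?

(136, 89, 172)

10% lies between the 0% and 27% stops, so the local fraction is t = (10 − 0)/(27 − 0) = 10/27 ≈ 0.3704.
#64109c → (100, 16, 156); #c6d5c8 → (198, 213, 200).
R = 100 + 0.3704 × (198 − 100) = 136.299 → 136
G = 16 + 0.3704 × (213 − 16) = 88.969 → 89
B = 156 + 0.3704 × (200 − 156) = 172.298 → 172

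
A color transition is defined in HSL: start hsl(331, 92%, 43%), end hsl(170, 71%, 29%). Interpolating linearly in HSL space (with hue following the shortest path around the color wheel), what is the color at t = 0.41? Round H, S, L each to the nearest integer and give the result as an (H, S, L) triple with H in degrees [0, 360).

(265, 83, 37)

Hue arc: Δh = 170 − 331 = -161° (|Δh| ≤ 180, already the shorter path).
H = 331 + 0.41 × (-161) = 264.99 → 265°
S = 92 + 0.41 × (71 − 92) = 83.39 → 83%
L = 43 + 0.41 × (29 − 43) = 37.26 → 37%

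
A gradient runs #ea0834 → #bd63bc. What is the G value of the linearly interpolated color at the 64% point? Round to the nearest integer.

G₁ = 8 (from #ea0834), G₂ = 99 (from #bd63bc).
G = 8 + 0.64 × (99 − 8) = 66.24 → 66

66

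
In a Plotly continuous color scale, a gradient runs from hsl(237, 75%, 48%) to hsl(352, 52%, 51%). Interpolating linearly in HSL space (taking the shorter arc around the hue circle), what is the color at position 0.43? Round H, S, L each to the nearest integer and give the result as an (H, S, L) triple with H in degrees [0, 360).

(286, 65, 49)

Hue arc: Δh = 352 − 237 = 115° (|Δh| ≤ 180, already the shorter path).
H = 237 + 0.43 × (115) = 286.45 → 286°
S = 75 + 0.43 × (52 − 75) = 65.11 → 65%
L = 48 + 0.43 × (51 − 48) = 49.29 → 49%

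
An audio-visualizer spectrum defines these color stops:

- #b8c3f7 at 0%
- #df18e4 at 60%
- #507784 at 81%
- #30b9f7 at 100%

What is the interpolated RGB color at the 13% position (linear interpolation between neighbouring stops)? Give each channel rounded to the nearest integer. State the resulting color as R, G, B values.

(192, 158, 243)

13% lies between the 0% and 60% stops, so the local fraction is t = (13 − 0)/(60 − 0) = 13/60 ≈ 0.2167.
#b8c3f7 → (184, 195, 247); #df18e4 → (223, 24, 228).
R = 184 + 0.2167 × (223 − 184) = 192.451 → 192
G = 195 + 0.2167 × (24 − 195) = 157.944 → 158
B = 247 + 0.2167 × (228 − 247) = 242.883 → 243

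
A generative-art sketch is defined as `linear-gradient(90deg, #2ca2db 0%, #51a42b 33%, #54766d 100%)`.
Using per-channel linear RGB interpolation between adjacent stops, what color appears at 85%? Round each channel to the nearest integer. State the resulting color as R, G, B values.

(83, 128, 94)

85% lies between the 33% and 100% stops, so the local fraction is t = (85 − 33)/(100 − 33) = 52/67 ≈ 0.7761.
#51a42b → (81, 164, 43); #54766d → (84, 118, 109).
R = 81 + 0.7761 × (84 − 81) = 83.328 → 83
G = 164 + 0.7761 × (118 − 164) = 128.299 → 128
B = 43 + 0.7761 × (109 − 43) = 94.223 → 94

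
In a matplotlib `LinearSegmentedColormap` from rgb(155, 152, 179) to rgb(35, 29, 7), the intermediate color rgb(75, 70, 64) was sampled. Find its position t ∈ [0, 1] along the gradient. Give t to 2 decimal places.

Invert the lerp on the B channel (largest span, 172): t = (64 − 179) / (7 − 179) = -115/-172 = 0.6686.
Check on R: (75 − 155)/(35 − 155) = 0.6667 ✓

0.67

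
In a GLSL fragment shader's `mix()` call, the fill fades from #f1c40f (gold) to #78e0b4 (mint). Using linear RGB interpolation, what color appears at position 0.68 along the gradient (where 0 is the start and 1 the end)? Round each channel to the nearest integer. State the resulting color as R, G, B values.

#f1c40f → (241, 196, 15); #78e0b4 → (120, 224, 180).
R = 241 + 0.68 × (120 − 241) = 241 + 0.68 × -121 = 158.72 → 159
G = 196 + 0.68 × (224 − 196) = 196 + 0.68 × 28 = 215.04 → 215
B = 15 + 0.68 × (180 − 15) = 15 + 0.68 × 165 = 127.2 → 127

(159, 215, 127)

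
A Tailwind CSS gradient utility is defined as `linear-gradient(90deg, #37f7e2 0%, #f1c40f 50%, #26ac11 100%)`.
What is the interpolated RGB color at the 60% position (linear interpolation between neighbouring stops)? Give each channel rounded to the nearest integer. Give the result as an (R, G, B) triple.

60% lies between the 50% and 100% stops, so the local fraction is t = (60 − 50)/(100 − 50) = 10/50 ≈ 0.2.
#f1c40f → (241, 196, 15); #26ac11 → (38, 172, 17).
R = 241 + 0.2 × (38 − 241) = 200.4 → 200
G = 196 + 0.2 × (172 − 196) = 191.2 → 191
B = 15 + 0.2 × (17 − 15) = 15.4 → 15

(200, 191, 15)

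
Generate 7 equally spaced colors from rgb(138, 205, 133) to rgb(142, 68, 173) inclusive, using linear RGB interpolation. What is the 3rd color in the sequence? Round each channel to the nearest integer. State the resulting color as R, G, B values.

With 7 swatches and endpoints inclusive, swatch 3 sits at t = (3 − 1)/(7 − 1) = 2/6 ≈ 0.3333.
R = 138 + 0.3333 × (142 − 138) = 139.333 → 139
G = 205 + 0.3333 × (68 − 205) = 159.338 → 159
B = 133 + 0.3333 × (173 − 133) = 146.332 → 146

(139, 159, 146)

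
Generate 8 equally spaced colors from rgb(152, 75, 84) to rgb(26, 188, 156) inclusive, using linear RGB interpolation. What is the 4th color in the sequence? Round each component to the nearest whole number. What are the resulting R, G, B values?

(98, 123, 115)

With 8 swatches and endpoints inclusive, swatch 4 sits at t = (4 − 1)/(8 − 1) = 3/7 ≈ 0.4286.
R = 152 + 0.4286 × (26 − 152) = 97.996 → 98
G = 75 + 0.4286 × (188 − 75) = 123.432 → 123
B = 84 + 0.4286 × (156 − 84) = 114.859 → 115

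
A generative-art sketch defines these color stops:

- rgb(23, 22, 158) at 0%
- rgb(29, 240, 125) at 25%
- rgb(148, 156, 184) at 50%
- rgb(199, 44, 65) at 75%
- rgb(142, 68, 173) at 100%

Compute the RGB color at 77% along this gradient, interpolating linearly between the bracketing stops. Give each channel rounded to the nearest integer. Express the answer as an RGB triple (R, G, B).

77% lies between the 75% and 100% stops, so the local fraction is t = (77 − 75)/(100 − 75) = 2/25 ≈ 0.08.
R = 199 + 0.08 × (142 − 199) = 194.44 → 194
G = 44 + 0.08 × (68 − 44) = 45.92 → 46
B = 65 + 0.08 × (173 − 65) = 73.64 → 74

(194, 46, 74)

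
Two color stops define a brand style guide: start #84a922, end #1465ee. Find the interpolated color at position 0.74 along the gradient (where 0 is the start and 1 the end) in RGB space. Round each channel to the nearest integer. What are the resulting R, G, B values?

#84a922 → (132, 169, 34); #1465ee → (20, 101, 238).
R = 132 + 0.74 × (20 − 132) = 132 + 0.74 × -112 = 49.12 → 49
G = 169 + 0.74 × (101 − 169) = 169 + 0.74 × -68 = 118.68 → 119
B = 34 + 0.74 × (238 − 34) = 34 + 0.74 × 204 = 184.96 → 185

(49, 119, 185)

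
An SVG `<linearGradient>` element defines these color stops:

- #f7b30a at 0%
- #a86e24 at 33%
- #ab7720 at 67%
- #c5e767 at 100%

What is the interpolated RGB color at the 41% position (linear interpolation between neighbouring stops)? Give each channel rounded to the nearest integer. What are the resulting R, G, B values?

41% lies between the 33% and 67% stops, so the local fraction is t = (41 − 33)/(67 − 33) = 8/34 ≈ 0.2353.
#a86e24 → (168, 110, 36); #ab7720 → (171, 119, 32).
R = 168 + 0.2353 × (171 − 168) = 168.706 → 169
G = 110 + 0.2353 × (119 − 110) = 112.118 → 112
B = 36 + 0.2353 × (32 − 36) = 35.059 → 35

(169, 112, 35)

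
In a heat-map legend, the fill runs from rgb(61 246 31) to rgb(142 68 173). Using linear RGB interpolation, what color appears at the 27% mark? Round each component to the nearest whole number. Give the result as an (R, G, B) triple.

27% corresponds to t = 0.27.
R = 61 + 0.27 × (142 − 61) = 61 + 0.27 × 81 = 82.87 → 83
G = 246 + 0.27 × (68 − 246) = 246 + 0.27 × -178 = 197.94 → 198
B = 31 + 0.27 × (173 − 31) = 31 + 0.27 × 142 = 69.34 → 69

(83, 198, 69)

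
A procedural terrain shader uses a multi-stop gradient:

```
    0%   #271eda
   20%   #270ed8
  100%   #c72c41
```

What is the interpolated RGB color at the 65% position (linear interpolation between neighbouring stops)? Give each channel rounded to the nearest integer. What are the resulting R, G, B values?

(129, 31, 131)

65% lies between the 20% and 100% stops, so the local fraction is t = (65 − 20)/(100 − 20) = 45/80 ≈ 0.5625.
#270ed8 → (39, 14, 216); #c72c41 → (199, 44, 65).
R = 39 + 0.5625 × (199 − 39) = 129 → 129
G = 14 + 0.5625 × (44 − 14) = 30.875 → 31
B = 216 + 0.5625 × (65 − 216) = 131.062 → 131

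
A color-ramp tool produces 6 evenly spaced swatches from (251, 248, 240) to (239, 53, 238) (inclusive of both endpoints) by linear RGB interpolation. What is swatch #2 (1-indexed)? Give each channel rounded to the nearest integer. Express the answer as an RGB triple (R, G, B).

With 6 swatches and endpoints inclusive, swatch 2 sits at t = (2 − 1)/(6 − 1) = 1/5 ≈ 0.2.
R = 251 + 0.2 × (239 − 251) = 248.6 → 249
G = 248 + 0.2 × (53 − 248) = 209 → 209
B = 240 + 0.2 × (238 − 240) = 239.6 → 240

(249, 209, 240)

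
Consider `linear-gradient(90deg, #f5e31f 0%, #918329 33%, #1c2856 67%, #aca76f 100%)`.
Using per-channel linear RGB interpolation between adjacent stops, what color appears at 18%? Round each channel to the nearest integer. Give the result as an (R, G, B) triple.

(190, 175, 36)

18% lies between the 0% and 33% stops, so the local fraction is t = (18 − 0)/(33 − 0) = 18/33 ≈ 0.5455.
#f5e31f → (245, 227, 31); #918329 → (145, 131, 41).
R = 245 + 0.5455 × (145 − 245) = 190.45 → 190
G = 227 + 0.5455 × (131 − 227) = 174.632 → 175
B = 31 + 0.5455 × (41 − 31) = 36.455 → 36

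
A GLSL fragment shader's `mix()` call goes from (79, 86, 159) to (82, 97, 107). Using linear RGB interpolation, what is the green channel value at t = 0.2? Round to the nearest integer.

G = 86 + 0.2 × (97 − 86) = 88.2 → 88

88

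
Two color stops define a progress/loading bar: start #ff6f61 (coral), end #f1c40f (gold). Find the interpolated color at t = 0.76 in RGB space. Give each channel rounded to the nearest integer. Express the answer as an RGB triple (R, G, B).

#ff6f61 → (255, 111, 97); #f1c40f → (241, 196, 15).
R = 255 + 0.76 × (241 − 255) = 255 + 0.76 × -14 = 244.36 → 244
G = 111 + 0.76 × (196 − 111) = 111 + 0.76 × 85 = 175.6 → 176
B = 97 + 0.76 × (15 − 97) = 97 + 0.76 × -82 = 34.68 → 35

(244, 176, 35)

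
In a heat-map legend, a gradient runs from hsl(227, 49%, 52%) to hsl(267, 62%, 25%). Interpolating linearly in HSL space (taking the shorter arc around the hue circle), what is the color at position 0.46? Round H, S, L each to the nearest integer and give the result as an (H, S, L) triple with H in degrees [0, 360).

Hue arc: Δh = 267 − 227 = 40° (|Δh| ≤ 180, already the shorter path).
H = 227 + 0.46 × (40) = 245.4 → 245°
S = 49 + 0.46 × (62 − 49) = 54.98 → 55%
L = 52 + 0.46 × (25 − 52) = 39.58 → 40%

(245, 55, 40)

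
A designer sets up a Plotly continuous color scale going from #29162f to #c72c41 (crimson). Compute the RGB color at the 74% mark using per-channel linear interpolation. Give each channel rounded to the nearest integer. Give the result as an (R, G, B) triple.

#29162f → (41, 22, 47); #c72c41 → (199, 44, 65).
74% corresponds to t = 0.74.
R = 41 + 0.74 × (199 − 41) = 41 + 0.74 × 158 = 157.92 → 158
G = 22 + 0.74 × (44 − 22) = 22 + 0.74 × 22 = 38.28 → 38
B = 47 + 0.74 × (65 − 47) = 47 + 0.74 × 18 = 60.32 → 60
So the blended color is (158, 38, 60), about #9e263c.

(158, 38, 60)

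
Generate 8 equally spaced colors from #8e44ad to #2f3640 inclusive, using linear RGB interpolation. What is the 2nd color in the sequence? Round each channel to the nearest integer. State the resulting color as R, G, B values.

With 8 swatches and endpoints inclusive, swatch 2 sits at t = (2 − 1)/(8 − 1) = 1/7 ≈ 0.1429.
#8e44ad → (142, 68, 173); #2f3640 → (47, 54, 64).
R = 142 + 0.1429 × (47 − 142) = 128.424 → 128
G = 68 + 0.1429 × (54 − 68) = 65.999 → 66
B = 173 + 0.1429 × (64 − 173) = 157.424 → 157

(128, 66, 157)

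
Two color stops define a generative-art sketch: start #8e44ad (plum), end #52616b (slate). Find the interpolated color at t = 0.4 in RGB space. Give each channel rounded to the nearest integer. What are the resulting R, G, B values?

#8e44ad → (142, 68, 173); #52616b → (82, 97, 107).
R = 142 + 0.4 × (82 − 142) = 142 + 0.4 × -60 = 118 → 118
G = 68 + 0.4 × (97 − 68) = 68 + 0.4 × 29 = 79.6 → 80
B = 173 + 0.4 × (107 − 173) = 173 + 0.4 × -66 = 146.6 → 147

(118, 80, 147)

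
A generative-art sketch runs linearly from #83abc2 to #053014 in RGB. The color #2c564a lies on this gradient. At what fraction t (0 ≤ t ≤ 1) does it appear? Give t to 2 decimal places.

Invert the lerp on the B channel (largest span, 174): t = (74 − 194) / (20 − 194) = -120/-174 = 0.68966.
Check on R: (44 − 131)/(5 − 131) = 0.6905 ✓

0.69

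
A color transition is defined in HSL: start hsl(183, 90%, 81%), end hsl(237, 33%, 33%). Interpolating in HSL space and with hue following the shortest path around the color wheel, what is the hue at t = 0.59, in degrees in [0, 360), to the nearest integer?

215

Hue arc: Δh = 237 − 183 = 54° (|Δh| ≤ 180, already the shorter path).
H = 183 + 0.59 × (54) = 214.86 → 215°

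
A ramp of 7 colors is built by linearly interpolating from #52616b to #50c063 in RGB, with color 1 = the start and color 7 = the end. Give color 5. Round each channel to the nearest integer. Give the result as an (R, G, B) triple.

With 7 swatches and endpoints inclusive, swatch 5 sits at t = (5 − 1)/(7 − 1) = 4/6 ≈ 0.6667.
#52616b → (82, 97, 107); #50c063 → (80, 192, 99).
R = 82 + 0.6667 × (80 − 82) = 80.667 → 81
G = 97 + 0.6667 × (192 − 97) = 160.337 → 160
B = 107 + 0.6667 × (99 − 107) = 101.666 → 102

(81, 160, 102)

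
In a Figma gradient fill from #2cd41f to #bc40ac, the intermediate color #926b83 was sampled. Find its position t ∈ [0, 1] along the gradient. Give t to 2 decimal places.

0.71

Invert the lerp on the G channel (largest span, 148): t = (107 − 212) / (64 − 212) = -105/-148 = 0.70946.
Check on R: (146 − 44)/(188 − 44) = 0.7083 ✓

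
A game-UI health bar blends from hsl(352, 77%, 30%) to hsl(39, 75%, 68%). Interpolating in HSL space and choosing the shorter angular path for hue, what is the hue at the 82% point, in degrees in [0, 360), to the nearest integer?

31

Hue: 39 − 352 = -313°, but |-313| > 180 so the shorter arc goes the other way: Δh = -313 + 360 = 47°.
H = 352 + 0.82 × (47) = 390.54 → 391 → 391 mod 360 = 31°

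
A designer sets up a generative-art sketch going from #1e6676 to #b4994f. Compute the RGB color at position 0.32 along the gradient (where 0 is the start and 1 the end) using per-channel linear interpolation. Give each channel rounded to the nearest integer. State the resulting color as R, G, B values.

(78, 118, 106)

#1e6676 → (30, 102, 118); #b4994f → (180, 153, 79).
R = 30 + 0.32 × (180 − 30) = 30 + 0.32 × 150 = 78 → 78
G = 102 + 0.32 × (153 − 102) = 102 + 0.32 × 51 = 118.32 → 118
B = 118 + 0.32 × (79 − 118) = 118 + 0.32 × -39 = 105.52 → 106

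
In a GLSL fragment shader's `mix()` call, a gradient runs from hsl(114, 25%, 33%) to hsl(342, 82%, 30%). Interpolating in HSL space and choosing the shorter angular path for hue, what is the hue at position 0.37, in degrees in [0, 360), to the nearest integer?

Hue: 342 − 114 = 228°, but |228| > 180 so the shorter arc goes the other way: Δh = 228 − 360 = -132°.
H = 114 + 0.37 × (-132) = 65.16 → 65°

65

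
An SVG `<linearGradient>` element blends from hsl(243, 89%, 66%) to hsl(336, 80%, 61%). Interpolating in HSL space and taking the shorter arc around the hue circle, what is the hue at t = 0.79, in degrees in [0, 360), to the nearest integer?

Hue arc: Δh = 336 − 243 = 93° (|Δh| ≤ 180, already the shorter path).
H = 243 + 0.79 × (93) = 316.47 → 316°

316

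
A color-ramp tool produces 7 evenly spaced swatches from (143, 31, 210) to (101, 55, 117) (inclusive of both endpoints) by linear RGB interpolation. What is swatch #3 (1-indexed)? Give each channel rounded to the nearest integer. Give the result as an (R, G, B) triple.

With 7 swatches and endpoints inclusive, swatch 3 sits at t = (3 − 1)/(7 − 1) = 2/6 ≈ 0.3333.
R = 143 + 0.3333 × (101 − 143) = 129.001 → 129
G = 31 + 0.3333 × (55 − 31) = 38.999 → 39
B = 210 + 0.3333 × (117 − 210) = 179.003 → 179

(129, 39, 179)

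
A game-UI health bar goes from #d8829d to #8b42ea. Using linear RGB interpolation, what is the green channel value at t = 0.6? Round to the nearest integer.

92

G₁ = 130 (from #d8829d), G₂ = 66 (from #8b42ea).
G = 130 + 0.6 × (66 − 130) = 91.6 → 92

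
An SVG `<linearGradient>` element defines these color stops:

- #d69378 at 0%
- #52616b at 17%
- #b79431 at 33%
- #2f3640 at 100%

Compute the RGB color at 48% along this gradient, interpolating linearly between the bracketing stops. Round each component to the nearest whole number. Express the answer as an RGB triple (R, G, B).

(153, 127, 52)

48% lies between the 33% and 100% stops, so the local fraction is t = (48 − 33)/(100 − 33) = 15/67 ≈ 0.2239.
#b79431 → (183, 148, 49); #2f3640 → (47, 54, 64).
R = 183 + 0.2239 × (47 − 183) = 152.55 → 153
G = 148 + 0.2239 × (54 − 148) = 126.953 → 127
B = 49 + 0.2239 × (64 − 49) = 52.358 → 52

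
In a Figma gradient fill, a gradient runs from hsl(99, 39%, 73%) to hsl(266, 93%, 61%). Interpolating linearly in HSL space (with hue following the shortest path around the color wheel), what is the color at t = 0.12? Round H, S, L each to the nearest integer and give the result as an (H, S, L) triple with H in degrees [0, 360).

Hue arc: Δh = 266 − 99 = 167° (|Δh| ≤ 180, already the shorter path).
H = 99 + 0.12 × (167) = 119.04 → 119°
S = 39 + 0.12 × (93 − 39) = 45.48 → 45%
L = 73 + 0.12 × (61 − 73) = 71.56 → 72%

(119, 45, 72)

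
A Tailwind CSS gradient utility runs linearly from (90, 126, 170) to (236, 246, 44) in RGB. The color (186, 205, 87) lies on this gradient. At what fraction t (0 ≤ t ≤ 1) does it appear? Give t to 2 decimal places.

Invert the lerp on the R channel (largest span, 146): t = (186 − 90) / (236 − 90) = 96/146 = 0.65753.
Check on G: (205 − 126)/(246 − 126) = 0.6583 ✓

0.66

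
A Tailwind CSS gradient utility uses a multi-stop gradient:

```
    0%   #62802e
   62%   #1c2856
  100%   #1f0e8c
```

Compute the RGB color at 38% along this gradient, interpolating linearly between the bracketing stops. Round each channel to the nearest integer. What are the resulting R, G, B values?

38% lies between the 0% and 62% stops, so the local fraction is t = (38 − 0)/(62 − 0) = 38/62 ≈ 0.6129.
#62802e → (98, 128, 46); #1c2856 → (28, 40, 86).
R = 98 + 0.6129 × (28 − 98) = 55.097 → 55
G = 128 + 0.6129 × (40 − 128) = 74.065 → 74
B = 46 + 0.6129 × (86 − 46) = 70.516 → 71

(55, 74, 71)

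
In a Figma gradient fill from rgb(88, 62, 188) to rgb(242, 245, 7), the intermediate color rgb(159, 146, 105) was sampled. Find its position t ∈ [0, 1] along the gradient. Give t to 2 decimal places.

Invert the lerp on the G channel (largest span, 183): t = (146 − 62) / (245 − 62) = 84/183 = 0.45902.
Check on R: (159 − 88)/(242 − 88) = 0.461 ✓

0.46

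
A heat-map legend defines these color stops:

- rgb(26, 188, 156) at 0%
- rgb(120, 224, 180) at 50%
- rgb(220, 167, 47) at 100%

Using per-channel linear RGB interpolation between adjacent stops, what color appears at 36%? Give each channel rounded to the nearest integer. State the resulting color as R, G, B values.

(94, 214, 173)

36% lies between the 0% and 50% stops, so the local fraction is t = (36 − 0)/(50 − 0) = 36/50 ≈ 0.72.
R = 26 + 0.72 × (120 − 26) = 93.68 → 94
G = 188 + 0.72 × (224 − 188) = 213.92 → 214
B = 156 + 0.72 × (180 − 156) = 173.28 → 173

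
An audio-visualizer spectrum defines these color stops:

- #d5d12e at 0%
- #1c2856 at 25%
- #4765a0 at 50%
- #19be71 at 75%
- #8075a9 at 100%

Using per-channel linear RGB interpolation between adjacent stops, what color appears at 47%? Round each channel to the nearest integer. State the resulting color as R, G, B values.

47% lies between the 25% and 50% stops, so the local fraction is t = (47 − 25)/(50 − 25) = 22/25 ≈ 0.88.
#1c2856 → (28, 40, 86); #4765a0 → (71, 101, 160).
R = 28 + 0.88 × (71 − 28) = 65.84 → 66
G = 40 + 0.88 × (101 − 40) = 93.68 → 94
B = 86 + 0.88 × (160 − 86) = 151.12 → 151

(66, 94, 151)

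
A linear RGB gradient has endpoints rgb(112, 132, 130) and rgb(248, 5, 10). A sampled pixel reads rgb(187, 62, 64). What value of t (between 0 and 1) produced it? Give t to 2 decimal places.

Invert the lerp on the R channel (largest span, 136): t = (187 − 112) / (248 − 112) = 75/136 = 0.55147.
Check on G: (62 − 132)/(5 − 132) = 0.5512 ✓

0.55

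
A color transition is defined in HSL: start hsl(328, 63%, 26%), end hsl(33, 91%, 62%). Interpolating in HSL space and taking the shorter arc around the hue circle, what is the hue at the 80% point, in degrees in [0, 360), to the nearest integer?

20

Hue: 33 − 328 = -295°, but |-295| > 180 so the shorter arc goes the other way: Δh = -295 + 360 = 65°.
H = 328 + 0.8 × (65) = 380 → 380 → 380 mod 360 = 20°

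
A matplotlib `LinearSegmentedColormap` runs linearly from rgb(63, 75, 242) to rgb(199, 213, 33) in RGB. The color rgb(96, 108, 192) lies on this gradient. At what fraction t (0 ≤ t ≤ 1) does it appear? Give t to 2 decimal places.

0.24

Invert the lerp on the B channel (largest span, 209): t = (192 − 242) / (33 − 242) = -50/-209 = 0.23923.
Check on R: (96 − 63)/(199 − 63) = 0.2426 ✓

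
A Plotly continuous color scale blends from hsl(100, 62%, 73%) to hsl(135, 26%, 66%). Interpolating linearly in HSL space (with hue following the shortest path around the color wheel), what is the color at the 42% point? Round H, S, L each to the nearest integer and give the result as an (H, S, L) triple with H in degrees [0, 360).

Hue arc: Δh = 135 − 100 = 35° (|Δh| ≤ 180, already the shorter path).
H = 100 + 0.42 × (35) = 114.7 → 115°
S = 62 + 0.42 × (26 − 62) = 46.88 → 47%
L = 73 + 0.42 × (66 − 73) = 70.06 → 70%

(115, 47, 70)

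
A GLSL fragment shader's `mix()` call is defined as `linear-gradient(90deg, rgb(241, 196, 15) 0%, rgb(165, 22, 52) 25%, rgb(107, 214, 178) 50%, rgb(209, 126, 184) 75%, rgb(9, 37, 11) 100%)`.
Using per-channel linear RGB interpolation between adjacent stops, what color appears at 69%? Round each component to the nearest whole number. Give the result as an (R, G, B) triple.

(185, 147, 183)

69% lies between the 50% and 75% stops, so the local fraction is t = (69 − 50)/(75 − 50) = 19/25 ≈ 0.76.
R = 107 + 0.76 × (209 − 107) = 184.52 → 185
G = 214 + 0.76 × (126 − 214) = 147.12 → 147
B = 178 + 0.76 × (184 − 178) = 182.56 → 183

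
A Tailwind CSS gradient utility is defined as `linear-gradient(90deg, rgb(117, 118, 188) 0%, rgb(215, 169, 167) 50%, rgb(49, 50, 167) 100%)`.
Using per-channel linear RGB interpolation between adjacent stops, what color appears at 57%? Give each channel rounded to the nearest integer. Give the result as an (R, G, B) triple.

(192, 152, 167)

57% lies between the 50% and 100% stops, so the local fraction is t = (57 − 50)/(100 − 50) = 7/50 ≈ 0.14.
R = 215 + 0.14 × (49 − 215) = 191.76 → 192
G = 169 + 0.14 × (50 − 169) = 152.34 → 152
B = 167 + 0.14 × (167 − 167) = 167 → 167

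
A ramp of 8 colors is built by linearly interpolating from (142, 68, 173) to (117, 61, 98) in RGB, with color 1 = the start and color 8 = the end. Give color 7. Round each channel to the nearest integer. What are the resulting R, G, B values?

With 8 swatches and endpoints inclusive, swatch 7 sits at t = (7 − 1)/(8 − 1) = 6/7 ≈ 0.8571.
R = 142 + 0.8571 × (117 − 142) = 120.573 → 121
G = 68 + 0.8571 × (61 − 68) = 62 → 62
B = 173 + 0.8571 × (98 − 173) = 108.718 → 109

(121, 62, 109)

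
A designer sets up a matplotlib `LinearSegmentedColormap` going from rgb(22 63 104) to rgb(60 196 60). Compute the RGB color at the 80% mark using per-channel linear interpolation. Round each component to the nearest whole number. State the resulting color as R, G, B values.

(52, 169, 69)

80% corresponds to t = 0.8.
R = 22 + 0.8 × (60 − 22) = 22 + 0.8 × 38 = 52.4 → 52
G = 63 + 0.8 × (196 − 63) = 63 + 0.8 × 133 = 169.4 → 169
B = 104 + 0.8 × (60 − 104) = 104 + 0.8 × -44 = 68.8 → 69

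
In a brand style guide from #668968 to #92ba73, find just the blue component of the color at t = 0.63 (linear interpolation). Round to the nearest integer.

B₁ = 104 (from #668968), B₂ = 115 (from #92ba73).
B = 104 + 0.63 × (115 − 104) = 110.93 → 111

111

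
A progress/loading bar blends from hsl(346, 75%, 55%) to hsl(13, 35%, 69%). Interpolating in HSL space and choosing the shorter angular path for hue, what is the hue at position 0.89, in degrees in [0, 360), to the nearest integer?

Hue: 13 − 346 = -333°, but |-333| > 180 so the shorter arc goes the other way: Δh = -333 + 360 = 27°.
H = 346 + 0.89 × (27) = 370.03 → 370 → 370 mod 360 = 10°

10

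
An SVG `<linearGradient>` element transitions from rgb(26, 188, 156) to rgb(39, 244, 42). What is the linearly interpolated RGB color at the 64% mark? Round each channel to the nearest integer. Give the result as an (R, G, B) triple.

(34, 224, 83)

64% corresponds to t = 0.64.
R = 26 + 0.64 × (39 − 26) = 26 + 0.64 × 13 = 34.32 → 34
G = 188 + 0.64 × (244 − 188) = 188 + 0.64 × 56 = 223.84 → 224
B = 156 + 0.64 × (42 − 156) = 156 + 0.64 × -114 = 83.04 → 83
So the blended color is (34, 224, 83), about #22e053.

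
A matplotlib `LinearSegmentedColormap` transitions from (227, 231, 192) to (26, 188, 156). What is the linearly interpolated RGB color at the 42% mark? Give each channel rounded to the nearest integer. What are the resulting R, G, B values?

(143, 213, 177)

42% corresponds to t = 0.42.
R = 227 + 0.42 × (26 − 227) = 227 + 0.42 × -201 = 142.58 → 143
G = 231 + 0.42 × (188 − 231) = 231 + 0.42 × -43 = 212.94 → 213
B = 192 + 0.42 × (156 − 192) = 192 + 0.42 × -36 = 176.88 → 177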